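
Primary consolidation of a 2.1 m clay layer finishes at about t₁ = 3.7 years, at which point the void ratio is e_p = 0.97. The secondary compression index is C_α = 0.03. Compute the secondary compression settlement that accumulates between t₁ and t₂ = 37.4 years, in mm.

Secondary compression: S_s = C_α·H/(1+e_p)·log₁₀(t₂/t₁)
S_s = 0.03×2.1/(1+0.97)×log₁₀(37.4/3.7)
    = 0.03198 × 1.005 = 0.03213 m

S_s ≈ 32.1 mm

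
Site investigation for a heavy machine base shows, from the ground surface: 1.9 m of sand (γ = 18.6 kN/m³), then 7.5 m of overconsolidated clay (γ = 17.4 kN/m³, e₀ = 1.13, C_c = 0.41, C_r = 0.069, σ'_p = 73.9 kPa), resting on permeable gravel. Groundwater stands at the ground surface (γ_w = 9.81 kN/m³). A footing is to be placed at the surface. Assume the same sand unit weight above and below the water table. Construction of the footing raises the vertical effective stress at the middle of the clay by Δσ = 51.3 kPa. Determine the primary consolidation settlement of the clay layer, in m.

Mid-depth of clay below the ground surface: z = 1.9 + 7.5/2 = 5.65 m.
Total vertical stress at mid-clay: σ_v = 18.6×1.9 + 17.4×3.75 = 100.59 kPa.
Pore pressure: u = 9.81×(5.65 − 0) = 55.427 kPa.
Initial effective stress: σ'_0 = σ_v − u = 100.59 − 55.427 = 45.163 kPa.
Final effective stress: σ'_f = 45.163 + 51.3 = 96.463 kPa.
σ'_f = 96.463 > σ'_p = 73.9 kPa, so the stress path crosses the preconsolidation pressure — recompression up to σ'_p, then virgin compression beyond:
S_c = H/(1+e₀)·[C_r·log₁₀(σ'_p/σ'_0) + C_c·log₁₀(σ'_f/σ'_p)]
    = 7.5/2.13 × [0.069×log₁₀(73.9/45.163) + 0.41×log₁₀(96.463/73.9)]
    = 3.5211 × [0.014756 + 0.047444] = 0.219 m

S_c ≈ 0.219 m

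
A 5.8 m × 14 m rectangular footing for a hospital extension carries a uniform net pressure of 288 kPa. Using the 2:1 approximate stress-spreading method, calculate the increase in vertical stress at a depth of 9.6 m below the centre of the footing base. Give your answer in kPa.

Δσ_z ≈ 64.3 kPa

By the 2:1 method the load spreads at 1 horizontal : 2 vertical, so at depth z the loaded area has grown by z in each plan dimension:
Δσ = qBL/((B+z)(L+z)) = 288×5.8×14/((5.8+9.6)(14+9.6)) = 64.345 kPa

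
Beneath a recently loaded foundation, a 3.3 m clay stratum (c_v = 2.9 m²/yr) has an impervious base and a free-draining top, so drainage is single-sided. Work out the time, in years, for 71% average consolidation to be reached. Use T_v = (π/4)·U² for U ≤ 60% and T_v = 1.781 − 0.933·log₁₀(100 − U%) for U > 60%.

Drainage path length: H_d = H = 3.3 m (single drainage).
U > 60%: T_v = 1.781 − 0.933·log₁₀(100 − 71) = 0.41658.
t = T_v·H_d²/c_v = 0.41658×3.3²/2.9 = 1.564 years.

t ≈ 1.56 years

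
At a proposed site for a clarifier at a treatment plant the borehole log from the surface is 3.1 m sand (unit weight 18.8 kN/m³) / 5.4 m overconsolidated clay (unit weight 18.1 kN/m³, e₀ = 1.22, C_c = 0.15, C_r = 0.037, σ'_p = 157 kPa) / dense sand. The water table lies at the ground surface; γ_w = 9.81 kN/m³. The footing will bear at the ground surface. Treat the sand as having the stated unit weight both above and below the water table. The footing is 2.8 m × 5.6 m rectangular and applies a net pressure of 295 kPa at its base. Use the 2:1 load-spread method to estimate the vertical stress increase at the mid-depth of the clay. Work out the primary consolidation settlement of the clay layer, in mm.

Mid-depth of clay below the ground surface: z = 3.1 + 5.4/2 = 5.8 m.
Total vertical stress at mid-clay: σ_v = 18.8×3.1 + 18.1×2.7 = 107.15 kPa.
Pore pressure: u = 9.81×(5.8 − 0) = 56.898 kPa.
Initial effective stress: σ'_0 = σ_v − u = 107.15 − 56.898 = 50.252 kPa.
Stress increase at mid-clay by the 2:1 spreading method:
Δσ = qBL/((B+z)(L+z)) = 295×2.8×5.6/((2.8+5.8)(5.6+5.8)) = 47.181 kPa
Final effective stress: σ'_f = 50.252 + 47.181 = 97.433 kPa.
σ'_f = 97.433 ≤ σ'_p = 157 kPa, so the clay remains overconsolidated and only the recompression index applies:
S_c = C_r·H/(1+e₀)·log₁₀(σ'_f/σ'_0) = 0.037×5.4/2.22×log₁₀(97.433/50.252)
    = 0.089999 × 0.28755 = 0.02588 m

S_c ≈ 25.9 mm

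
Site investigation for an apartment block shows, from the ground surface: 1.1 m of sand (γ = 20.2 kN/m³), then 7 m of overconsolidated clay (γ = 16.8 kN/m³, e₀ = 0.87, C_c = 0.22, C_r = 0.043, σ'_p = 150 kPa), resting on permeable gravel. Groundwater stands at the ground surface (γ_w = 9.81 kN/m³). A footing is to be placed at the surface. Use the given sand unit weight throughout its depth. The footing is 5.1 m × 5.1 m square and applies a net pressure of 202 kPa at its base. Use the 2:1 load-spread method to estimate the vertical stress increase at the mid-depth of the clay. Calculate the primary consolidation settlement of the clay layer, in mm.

Mid-depth of clay below the ground surface: z = 1.1 + 7/2 = 4.6 m.
Total vertical stress at mid-clay: σ_v = 20.2×1.1 + 16.8×3.5 = 81.02 kPa.
Pore pressure: u = 9.81×(4.6 − 0) = 45.126 kPa.
Initial effective stress: σ'_0 = σ_v − u = 81.02 − 45.126 = 35.894 kPa.
Stress increase at mid-clay by the 2:1 spreading method:
Δσ = qBL/((B+z)(L+z)) = 202×5.1×5.1/((5.1+4.6)(5.1+4.6)) = 55.84 kPa
Final effective stress: σ'_f = 35.894 + 55.84 = 91.734 kPa.
σ'_f = 91.734 ≤ σ'_p = 150 kPa, so the clay remains overconsolidated and only the recompression index applies:
S_c = C_r·H/(1+e₀)·log₁₀(σ'_f/σ'_0) = 0.043×7/1.87×log₁₀(91.734/35.894)
    = 0.16096 × 0.40751 = 0.06559 m

S_c ≈ 65.6 mm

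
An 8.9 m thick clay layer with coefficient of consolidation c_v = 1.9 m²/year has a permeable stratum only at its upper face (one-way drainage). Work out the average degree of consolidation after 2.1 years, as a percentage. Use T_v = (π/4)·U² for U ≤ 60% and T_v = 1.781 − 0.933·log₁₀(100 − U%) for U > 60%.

Drainage path length: H_d = H = 8.9 m (single drainage).
T_v = c_v·t/H_d² = 1.9×2.1/8.9² = 0.050372.
T_v = 0.050372 corresponds to the U ≤ 60% branch:
U = √(4T_v/π) = 0.2533

U ≈ 25.3 %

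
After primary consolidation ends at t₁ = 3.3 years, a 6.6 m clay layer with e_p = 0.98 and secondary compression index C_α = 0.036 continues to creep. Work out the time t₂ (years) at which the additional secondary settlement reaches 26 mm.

S_s = C_α·H/(1+e_p)·log₁₀(t₂/t₁) ⇒ log₁₀(t₂/t₁) = S_s·(1+e_p)/(C_α·H).
log₁₀(t₂/t₁) = 0.026 × (1+0.98) / (0.036×6.6) = 0.2167
t₂ = t₁ × 10^0.2167 = 3.3 × 1.647 = 5.435 years

t₂ ≈ 5.43 years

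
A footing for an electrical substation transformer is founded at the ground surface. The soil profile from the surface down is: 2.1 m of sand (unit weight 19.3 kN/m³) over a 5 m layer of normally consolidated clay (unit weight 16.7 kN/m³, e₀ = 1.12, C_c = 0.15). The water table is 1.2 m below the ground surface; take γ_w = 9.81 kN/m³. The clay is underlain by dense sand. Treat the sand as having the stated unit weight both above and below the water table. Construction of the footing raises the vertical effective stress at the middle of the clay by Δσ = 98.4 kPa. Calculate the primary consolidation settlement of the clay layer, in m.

S_c ≈ 0.169 m

Mid-depth of clay below the ground surface: z = 2.1 + 5/2 = 4.6 m.
Total vertical stress at mid-clay: σ_v = 19.3×2.1 + 16.7×2.5 = 82.28 kPa.
Pore pressure: u = 9.81×(4.6 − 1.2) = 33.354 kPa.
Initial effective stress: σ'_0 = σ_v − u = 82.28 − 33.354 = 48.926 kPa.
Final effective stress: σ'_f = σ'_0 + Δσ = 48.926 + 98.4 = 147.33 kPa.
Normally consolidated clay, so the full stress increment lies on the virgin compression line:
S_c = C_c·H/(1+e₀)·log₁₀(σ'_f/σ'_0) = 0.15×5/(1+1.12)×log₁₀(147.33/48.926)
    = 0.35377 × 0.47875 = 0.1694 m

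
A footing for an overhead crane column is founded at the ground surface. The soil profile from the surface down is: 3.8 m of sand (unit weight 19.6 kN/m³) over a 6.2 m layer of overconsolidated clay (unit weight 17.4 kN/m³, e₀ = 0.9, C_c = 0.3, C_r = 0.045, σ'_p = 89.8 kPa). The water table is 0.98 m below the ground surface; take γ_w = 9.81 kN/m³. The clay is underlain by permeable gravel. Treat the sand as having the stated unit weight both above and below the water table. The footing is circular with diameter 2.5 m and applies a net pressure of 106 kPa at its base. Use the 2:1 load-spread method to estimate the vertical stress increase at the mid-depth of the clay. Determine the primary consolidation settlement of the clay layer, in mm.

S_c ≈ 6.46 mm

Mid-depth of clay below the ground surface: z = 3.8 + 6.2/2 = 6.9 m.
Total vertical stress at mid-clay: σ_v = 19.6×3.8 + 17.4×3.1 = 128.42 kPa.
Pore pressure: u = 9.81×(6.9 − 0.98) = 58.075 kPa.
Initial effective stress: σ'_0 = σ_v − u = 128.42 − 58.075 = 70.345 kPa.
Stress increase at mid-clay by the 2:1 spreading method:
Δσ ≈ qD²/(D+z)² = 106×2.5²/(2.5+6.9)² = 7.4977 kPa
Final effective stress: σ'_f = 70.345 + 7.4977 = 77.843 kPa.
σ'_f = 77.843 ≤ σ'_p = 89.8 kPa, so the clay remains overconsolidated and only the recompression index applies:
S_c = C_r·H/(1+e₀)·log₁₀(σ'_f/σ'_0) = 0.045×6.2/1.9×log₁₀(77.843/70.345)
    = 0.14684 × 0.043986 = 0.006459 m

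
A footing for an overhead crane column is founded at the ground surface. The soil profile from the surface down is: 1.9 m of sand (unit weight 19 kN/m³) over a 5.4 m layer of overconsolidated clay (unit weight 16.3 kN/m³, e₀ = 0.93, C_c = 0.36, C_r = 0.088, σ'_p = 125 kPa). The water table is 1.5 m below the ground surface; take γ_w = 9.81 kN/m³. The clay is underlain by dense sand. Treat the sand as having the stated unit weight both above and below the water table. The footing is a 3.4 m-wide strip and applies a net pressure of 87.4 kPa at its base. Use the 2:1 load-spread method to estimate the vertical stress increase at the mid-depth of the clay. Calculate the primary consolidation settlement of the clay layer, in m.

Mid-depth of clay below the ground surface: z = 1.9 + 5.4/2 = 4.6 m.
Total vertical stress at mid-clay: σ_v = 19×1.9 + 16.3×2.7 = 80.11 kPa.
Pore pressure: u = 9.81×(4.6 − 1.5) = 30.411 kPa.
Initial effective stress: σ'_0 = σ_v − u = 80.11 − 30.411 = 49.699 kPa.
Stress increase at mid-clay by the 2:1 spreading method:
Δσ = qB/(B+z) = 87.4×3.4/(3.4+4.6) = 37.145 kPa
Final effective stress: σ'_f = 49.699 + 37.145 = 86.844 kPa.
σ'_f = 86.844 ≤ σ'_p = 125 kPa, so the clay remains overconsolidated and only the recompression index applies:
S_c = C_r·H/(1+e₀)·log₁₀(σ'_f/σ'_0) = 0.088×5.4/1.93×log₁₀(86.844/49.699)
    = 0.24622 × 0.24239 = 0.05968 m

S_c ≈ 0.0597 m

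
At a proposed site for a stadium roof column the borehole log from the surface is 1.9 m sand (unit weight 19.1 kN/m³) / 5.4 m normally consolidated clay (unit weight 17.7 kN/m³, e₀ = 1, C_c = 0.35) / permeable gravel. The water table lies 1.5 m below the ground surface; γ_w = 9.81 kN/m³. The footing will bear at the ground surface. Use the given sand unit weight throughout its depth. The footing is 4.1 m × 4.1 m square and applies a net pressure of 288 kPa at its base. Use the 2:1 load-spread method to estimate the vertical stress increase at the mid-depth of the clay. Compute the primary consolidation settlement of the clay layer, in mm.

Mid-depth of clay below the ground surface: z = 1.9 + 5.4/2 = 4.6 m.
Total vertical stress at mid-clay: σ_v = 19.1×1.9 + 17.7×2.7 = 84.08 kPa.
Pore pressure: u = 9.81×(4.6 − 1.5) = 30.411 kPa.
Initial effective stress: σ'_0 = σ_v − u = 84.08 − 30.411 = 53.669 kPa.
Stress increase at mid-clay by the 2:1 spreading method:
Δσ = qBL/((B+z)(L+z)) = 288×4.1×4.1/((4.1+4.6)(4.1+4.6)) = 63.962 kPa
Final effective stress: σ'_f = σ'_0 + Δσ = 53.669 + 63.962 = 117.63 kPa.
Normally consolidated clay, so the full stress increment lies on the virgin compression line:
S_c = C_c·H/(1+e₀)·log₁₀(σ'_f/σ'_0) = 0.35×5.4/(1+1)×log₁₀(117.63/53.669)
    = 0.945 × 0.34079 = 0.322 m

S_c ≈ 322 mm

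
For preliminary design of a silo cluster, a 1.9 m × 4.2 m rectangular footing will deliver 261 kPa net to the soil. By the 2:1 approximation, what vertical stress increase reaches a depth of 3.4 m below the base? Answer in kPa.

Δσ_z ≈ 51.7 kPa

By the 2:1 method the load spreads at 1 horizontal : 2 vertical, so at depth z the loaded area has grown by z in each plan dimension:
Δσ = qBL/((B+z)(L+z)) = 261×1.9×4.2/((1.9+3.4)(4.2+3.4)) = 51.708 kPa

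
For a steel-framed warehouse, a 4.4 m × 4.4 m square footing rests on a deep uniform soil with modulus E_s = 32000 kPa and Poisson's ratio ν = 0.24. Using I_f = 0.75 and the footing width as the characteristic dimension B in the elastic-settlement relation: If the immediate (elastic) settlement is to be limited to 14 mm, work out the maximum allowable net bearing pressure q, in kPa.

q ≈ 144 kPa

S_e = q·B·(1−ν²)/E_s · I_f  ⇒  q = S_e·E_s / (B·(1−ν²)·I_f).
q = 0.014 × 32000 / (4.4 × 0.9424 × 0.75) = 144.1 kPa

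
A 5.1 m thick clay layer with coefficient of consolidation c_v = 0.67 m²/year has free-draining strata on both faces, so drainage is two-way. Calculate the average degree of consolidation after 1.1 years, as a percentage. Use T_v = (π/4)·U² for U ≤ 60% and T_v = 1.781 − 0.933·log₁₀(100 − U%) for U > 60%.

U ≈ 38 %

Drainage path length: H_d = H/2 = 2.55 m (double drainage).
T_v = c_v·t/H_d² = 0.67×1.1/2.55² = 0.11334.
T_v = 0.11334 corresponds to the U ≤ 60% branch:
U = √(4T_v/π) = 0.3799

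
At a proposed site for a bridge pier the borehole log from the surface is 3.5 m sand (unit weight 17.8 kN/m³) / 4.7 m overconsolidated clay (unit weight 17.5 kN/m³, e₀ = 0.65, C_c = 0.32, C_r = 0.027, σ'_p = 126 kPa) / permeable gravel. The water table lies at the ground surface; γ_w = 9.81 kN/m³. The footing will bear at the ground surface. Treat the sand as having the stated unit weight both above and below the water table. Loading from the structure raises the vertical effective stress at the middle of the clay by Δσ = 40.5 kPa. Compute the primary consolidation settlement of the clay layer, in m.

S_c ≈ 0.0211 m

Mid-depth of clay below the ground surface: z = 3.5 + 4.7/2 = 5.85 m.
Total vertical stress at mid-clay: σ_v = 17.8×3.5 + 17.5×2.35 = 103.43 kPa.
Pore pressure: u = 9.81×(5.85 − 0) = 57.389 kPa.
Initial effective stress: σ'_0 = σ_v − u = 103.43 − 57.389 = 46.041 kPa.
Final effective stress: σ'_f = 46.041 + 40.5 = 86.541 kPa.
σ'_f = 86.541 ≤ σ'_p = 126 kPa, so the clay remains overconsolidated and only the recompression index applies:
S_c = C_r·H/(1+e₀)·log₁₀(σ'_f/σ'_0) = 0.027×4.7/1.65×log₁₀(86.541/46.041)
    = 0.07691 × 0.27408 = 0.02108 m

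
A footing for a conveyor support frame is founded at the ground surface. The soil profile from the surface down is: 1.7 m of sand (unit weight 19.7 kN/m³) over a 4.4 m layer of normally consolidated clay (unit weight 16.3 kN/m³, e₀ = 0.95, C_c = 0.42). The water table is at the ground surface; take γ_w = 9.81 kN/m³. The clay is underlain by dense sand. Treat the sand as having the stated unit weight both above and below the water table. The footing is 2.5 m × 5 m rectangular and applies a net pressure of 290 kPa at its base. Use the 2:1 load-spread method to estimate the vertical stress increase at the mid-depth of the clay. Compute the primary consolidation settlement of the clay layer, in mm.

S_c ≈ 459 mm

Mid-depth of clay below the ground surface: z = 1.7 + 4.4/2 = 3.9 m.
Total vertical stress at mid-clay: σ_v = 19.7×1.7 + 16.3×2.2 = 69.35 kPa.
Pore pressure: u = 9.81×(3.9 − 0) = 38.259 kPa.
Initial effective stress: σ'_0 = σ_v − u = 69.35 − 38.259 = 31.091 kPa.
Stress increase at mid-clay by the 2:1 spreading method:
Δσ = qBL/((B+z)(L+z)) = 290×2.5×5/((2.5+3.9)(5+3.9)) = 63.641 kPa
Final effective stress: σ'_f = σ'_0 + Δσ = 31.091 + 63.641 = 94.732 kPa.
Normally consolidated clay, so the full stress increment lies on the virgin compression line:
S_c = C_c·H/(1+e₀)·log₁₀(σ'_f/σ'_0) = 0.42×4.4/(1+0.95)×log₁₀(94.732/31.091)
    = 0.94769 × 0.48386 = 0.4585 m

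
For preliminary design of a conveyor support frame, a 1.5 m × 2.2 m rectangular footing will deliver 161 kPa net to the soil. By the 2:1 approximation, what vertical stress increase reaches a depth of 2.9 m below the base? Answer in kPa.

Δσ_z ≈ 23.7 kPa

By the 2:1 method the load spreads at 1 horizontal : 2 vertical, so at depth z the loaded area has grown by z in each plan dimension:
Δσ = qBL/((B+z)(L+z)) = 161×1.5×2.2/((1.5+2.9)(2.2+2.9)) = 23.676 kPa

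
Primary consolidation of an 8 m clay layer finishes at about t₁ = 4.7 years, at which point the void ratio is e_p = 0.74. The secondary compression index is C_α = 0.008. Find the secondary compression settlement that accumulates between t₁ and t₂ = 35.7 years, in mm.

S_s ≈ 32.4 mm

Secondary compression: S_s = C_α·H/(1+e_p)·log₁₀(t₂/t₁)
S_s = 0.008×8/(1+0.74)×log₁₀(35.7/4.7)
    = 0.03678 × 0.8806 = 0.03239 m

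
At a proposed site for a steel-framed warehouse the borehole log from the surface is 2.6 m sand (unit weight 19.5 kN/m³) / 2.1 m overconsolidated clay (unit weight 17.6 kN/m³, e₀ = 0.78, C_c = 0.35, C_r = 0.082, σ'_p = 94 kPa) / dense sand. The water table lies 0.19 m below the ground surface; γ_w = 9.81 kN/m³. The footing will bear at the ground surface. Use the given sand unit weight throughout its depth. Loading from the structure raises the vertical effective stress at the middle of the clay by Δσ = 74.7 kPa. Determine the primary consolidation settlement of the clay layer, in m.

Mid-depth of clay below the ground surface: z = 2.6 + 2.1/2 = 3.65 m.
Total vertical stress at mid-clay: σ_v = 19.5×2.6 + 17.6×1.05 = 69.18 kPa.
Pore pressure: u = 9.81×(3.65 − 0.19) = 33.943 kPa.
Initial effective stress: σ'_0 = σ_v − u = 69.18 − 33.943 = 35.237 kPa.
Final effective stress: σ'_f = 35.237 + 74.7 = 109.94 kPa.
σ'_f = 109.94 > σ'_p = 94 kPa, so the stress path crosses the preconsolidation pressure — recompression up to σ'_p, then virgin compression beyond:
S_c = H/(1+e₀)·[C_r·log₁₀(σ'_p/σ'_0) + C_c·log₁₀(σ'_f/σ'_p)]
    = 2.1/1.78 × [0.082×log₁₀(94/35.237) + 0.35×log₁₀(109.94/94)]
    = 1.1798 × [0.034943 + 0.02381] = 0.06932 m

S_c ≈ 0.0693 m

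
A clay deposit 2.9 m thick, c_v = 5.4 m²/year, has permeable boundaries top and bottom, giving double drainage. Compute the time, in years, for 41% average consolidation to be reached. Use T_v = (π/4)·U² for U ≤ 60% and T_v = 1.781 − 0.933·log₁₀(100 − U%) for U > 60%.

t ≈ 0.0514 years

Drainage path length: H_d = H/2 = 1.45 m (double drainage).
U ≤ 60%: T_v = (π/4)·U² = (π/4)×0.41² = 0.13203.
t = T_v·H_d²/c_v = 0.13203×1.45²/5.4 = 0.05141 years.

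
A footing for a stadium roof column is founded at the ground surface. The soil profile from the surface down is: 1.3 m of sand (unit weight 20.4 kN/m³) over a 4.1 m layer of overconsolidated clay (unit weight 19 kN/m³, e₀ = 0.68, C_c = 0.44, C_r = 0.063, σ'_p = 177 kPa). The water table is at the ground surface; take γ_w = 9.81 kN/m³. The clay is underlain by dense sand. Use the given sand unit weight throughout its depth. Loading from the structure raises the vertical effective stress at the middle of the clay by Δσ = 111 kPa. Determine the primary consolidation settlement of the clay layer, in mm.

Mid-depth of clay below the ground surface: z = 1.3 + 4.1/2 = 3.35 m.
Total vertical stress at mid-clay: σ_v = 20.4×1.3 + 19×2.05 = 65.47 kPa.
Pore pressure: u = 9.81×(3.35 − 0) = 32.864 kPa.
Initial effective stress: σ'_0 = σ_v − u = 65.47 − 32.864 = 32.606 kPa.
Final effective stress: σ'_f = 32.606 + 111 = 143.61 kPa.
σ'_f = 143.61 ≤ σ'_p = 177 kPa, so the clay remains overconsolidated and only the recompression index applies:
S_c = C_r·H/(1+e₀)·log₁₀(σ'_f/σ'_0) = 0.063×4.1/1.68×log₁₀(143.61/32.606)
    = 0.15375 × 0.64389 = 0.099 m

S_c ≈ 99 mm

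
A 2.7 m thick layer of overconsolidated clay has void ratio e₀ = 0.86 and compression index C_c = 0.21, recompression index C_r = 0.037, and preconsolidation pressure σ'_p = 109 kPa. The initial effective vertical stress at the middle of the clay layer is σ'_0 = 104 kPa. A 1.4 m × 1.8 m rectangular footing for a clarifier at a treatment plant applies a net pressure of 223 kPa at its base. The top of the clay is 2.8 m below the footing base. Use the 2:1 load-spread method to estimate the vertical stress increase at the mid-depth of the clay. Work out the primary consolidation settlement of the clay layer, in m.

Mid-depth of clay below the footing base: z = 2.8 + 2.7/2 = 4.15 m.
Stress increase at mid-clay by the 2:1 spreading method:
Δσ = qBL/((B+z)(L+z)) = 223×1.4×1.8/((1.4+4.15)(1.8+4.15)) = 17.017 kPa
Final effective stress: σ'_f = 104 + 17.017 = 121.02 kPa.
σ'_f = 121.02 > σ'_p = 109 kPa, so the stress path crosses the preconsolidation pressure — recompression up to σ'_p, then virgin compression beyond:
S_c = H/(1+e₀)·[C_r·log₁₀(σ'_p/σ'_0) + C_c·log₁₀(σ'_f/σ'_p)]
    = 2.7/1.86 × [0.037×log₁₀(109/104) + 0.21×log₁₀(121.02/109)]
    = 1.4516 × [0.00075455 + 0.0095404] = 0.01494 m

S_c ≈ 0.0149 m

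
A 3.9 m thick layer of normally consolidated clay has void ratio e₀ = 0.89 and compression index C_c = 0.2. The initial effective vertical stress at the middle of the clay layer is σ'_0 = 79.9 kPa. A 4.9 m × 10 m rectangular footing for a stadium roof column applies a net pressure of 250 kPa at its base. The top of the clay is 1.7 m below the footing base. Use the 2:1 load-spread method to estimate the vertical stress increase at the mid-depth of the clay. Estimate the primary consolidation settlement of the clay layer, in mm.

Mid-depth of clay below the footing base: z = 1.7 + 3.9/2 = 3.65 m.
Stress increase at mid-clay by the 2:1 spreading method:
Δσ = qBL/((B+z)(L+z)) = 250×4.9×10/((4.9+3.65)(10+3.65)) = 104.96 kPa
Final effective stress: σ'_f = σ'_0 + Δσ = 79.9 + 104.96 = 184.86 kPa.
Normally consolidated clay, so the full stress increment lies on the virgin compression line:
S_c = C_c·H/(1+e₀)·log₁₀(σ'_f/σ'_0) = 0.2×3.9/(1+0.89)×log₁₀(184.86/79.9)
    = 0.4127 × 0.3643 = 0.1503 m

S_c ≈ 150 mm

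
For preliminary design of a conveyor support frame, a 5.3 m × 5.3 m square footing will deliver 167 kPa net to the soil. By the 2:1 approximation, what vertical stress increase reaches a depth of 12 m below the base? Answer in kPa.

By the 2:1 method the load spreads at 1 horizontal : 2 vertical, so at depth z the loaded area has grown by z in each plan dimension:
Δσ = qBL/((B+z)(L+z)) = 167×5.3×5.3/((5.3+12)(5.3+12)) = 15.674 kPa

Δσ_z ≈ 15.7 kPa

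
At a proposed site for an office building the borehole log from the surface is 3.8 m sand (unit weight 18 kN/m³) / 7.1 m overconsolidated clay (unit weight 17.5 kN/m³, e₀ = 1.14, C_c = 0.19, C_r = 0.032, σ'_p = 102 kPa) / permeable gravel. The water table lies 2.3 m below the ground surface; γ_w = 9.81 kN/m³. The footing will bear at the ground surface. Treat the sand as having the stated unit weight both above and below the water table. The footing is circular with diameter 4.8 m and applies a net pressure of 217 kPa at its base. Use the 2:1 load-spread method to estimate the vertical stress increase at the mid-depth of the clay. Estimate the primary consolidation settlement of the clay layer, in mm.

S_c ≈ 43.1 mm

Mid-depth of clay below the ground surface: z = 3.8 + 7.1/2 = 7.35 m.
Total vertical stress at mid-clay: σ_v = 18×3.8 + 17.5×3.55 = 130.52 kPa.
Pore pressure: u = 9.81×(7.35 − 2.3) = 49.541 kPa.
Initial effective stress: σ'_0 = σ_v − u = 130.52 − 49.541 = 80.979 kPa.
Stress increase at mid-clay by the 2:1 spreading method:
Δσ ≈ qD²/(D+z)² = 217×4.8²/(4.8+7.35)² = 33.868 kPa
Final effective stress: σ'_f = 80.979 + 33.868 = 114.85 kPa.
σ'_f = 114.85 > σ'_p = 102 kPa, so the stress path crosses the preconsolidation pressure — recompression up to σ'_p, then virgin compression beyond:
S_c = H/(1+e₀)·[C_r·log₁₀(σ'_p/σ'_0) + C_c·log₁₀(σ'_f/σ'_p)]
    = 7.1/2.14 × [0.032×log₁₀(102/80.979) + 0.19×log₁₀(114.85/102)]
    = 3.3178 × [0.0032073 + 0.0097909] = 0.04313 m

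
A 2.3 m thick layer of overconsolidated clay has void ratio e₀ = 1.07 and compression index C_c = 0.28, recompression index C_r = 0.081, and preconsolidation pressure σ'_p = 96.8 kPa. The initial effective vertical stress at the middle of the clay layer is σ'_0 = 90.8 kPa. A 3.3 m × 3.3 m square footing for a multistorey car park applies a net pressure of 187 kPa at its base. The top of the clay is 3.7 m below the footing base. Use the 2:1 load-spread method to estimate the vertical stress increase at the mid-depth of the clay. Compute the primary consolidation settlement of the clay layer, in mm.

Mid-depth of clay below the footing base: z = 3.7 + 2.3/2 = 4.85 m.
Stress increase at mid-clay by the 2:1 spreading method:
Δσ = qBL/((B+z)(L+z)) = 187×3.3×3.3/((3.3+4.85)(3.3+4.85)) = 30.659 kPa
Final effective stress: σ'_f = 90.8 + 30.659 = 121.46 kPa.
σ'_f = 121.46 > σ'_p = 96.8 kPa, so the stress path crosses the preconsolidation pressure — recompression up to σ'_p, then virgin compression beyond:
S_c = H/(1+e₀)·[C_r·log₁₀(σ'_p/σ'_0) + C_c·log₁₀(σ'_f/σ'_p)]
    = 2.3/2.07 × [0.081×log₁₀(96.8/90.8) + 0.28×log₁₀(121.46/96.8)]
    = 1.1111 × [0.002251 + 0.027596] = 0.03316 m

S_c ≈ 33.2 mm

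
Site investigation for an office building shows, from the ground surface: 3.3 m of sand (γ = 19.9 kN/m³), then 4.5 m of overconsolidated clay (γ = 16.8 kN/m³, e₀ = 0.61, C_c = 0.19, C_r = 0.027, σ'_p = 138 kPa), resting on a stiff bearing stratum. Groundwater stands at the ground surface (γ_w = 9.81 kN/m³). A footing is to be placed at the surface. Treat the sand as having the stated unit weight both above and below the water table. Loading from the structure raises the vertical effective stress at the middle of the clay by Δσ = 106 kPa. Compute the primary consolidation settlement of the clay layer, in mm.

S_c ≈ 60.7 mm

Mid-depth of clay below the ground surface: z = 3.3 + 4.5/2 = 5.55 m.
Total vertical stress at mid-clay: σ_v = 19.9×3.3 + 16.8×2.25 = 103.47 kPa.
Pore pressure: u = 9.81×(5.55 − 0) = 54.446 kPa.
Initial effective stress: σ'_0 = σ_v − u = 103.47 − 54.446 = 49.024 kPa.
Final effective stress: σ'_f = 49.024 + 106 = 155.02 kPa.
σ'_f = 155.02 > σ'_p = 138 kPa, so the stress path crosses the preconsolidation pressure — recompression up to σ'_p, then virgin compression beyond:
S_c = H/(1+e₀)·[C_r·log₁₀(σ'_p/σ'_0) + C_c·log₁₀(σ'_f/σ'_p)]
    = 4.5/1.61 × [0.027×log₁₀(138/49.024) + 0.19×log₁₀(155.02/138)]
    = 2.795 × [0.012136 + 0.0095966] = 0.06074 m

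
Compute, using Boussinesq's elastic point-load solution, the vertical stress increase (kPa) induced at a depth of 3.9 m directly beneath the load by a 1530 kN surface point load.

Δσ_z ≈ 48 kPa

Boussinesq vertical stress below a point load on an elastic half-space:
Δσ_z = 3P/(2πz²) · [1 + (r/z)²]^(−5/2)
r/z = 0/3.9 = 0; [1+(r/z)²]^(−5/2) = 1.
Δσ_z = 3×1530/(2π×3.9²) × 1 = 48.029 × 1 = 48.03 kPa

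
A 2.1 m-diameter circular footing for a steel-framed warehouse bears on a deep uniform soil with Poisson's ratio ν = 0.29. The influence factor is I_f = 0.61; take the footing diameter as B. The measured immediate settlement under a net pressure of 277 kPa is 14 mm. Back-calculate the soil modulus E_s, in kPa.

S_e = q·B·(1−ν²)/E_s · I_f  ⇒  E_s = q·B·(1−ν²)·I_f / S_e.
E_s = 277 × 2.1 × 0.9159 × 0.61 / 0.014 = 23210 kPa

E_s ≈ 23200 kPa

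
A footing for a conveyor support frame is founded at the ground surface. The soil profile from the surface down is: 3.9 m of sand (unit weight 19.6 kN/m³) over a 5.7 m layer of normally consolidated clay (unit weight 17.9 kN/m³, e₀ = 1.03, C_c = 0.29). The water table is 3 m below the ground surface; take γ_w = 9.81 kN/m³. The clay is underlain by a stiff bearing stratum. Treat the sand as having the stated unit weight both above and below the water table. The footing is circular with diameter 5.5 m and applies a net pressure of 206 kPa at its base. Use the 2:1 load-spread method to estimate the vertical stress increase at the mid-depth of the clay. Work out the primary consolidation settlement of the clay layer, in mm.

S_c ≈ 133 mm

Mid-depth of clay below the ground surface: z = 3.9 + 5.7/2 = 6.75 m.
Total vertical stress at mid-clay: σ_v = 19.6×3.9 + 17.9×2.85 = 127.45 kPa.
Pore pressure: u = 9.81×(6.75 − 3) = 36.788 kPa.
Initial effective stress: σ'_0 = σ_v − u = 127.45 − 36.788 = 90.662 kPa.
Stress increase at mid-clay by the 2:1 spreading method:
Δσ ≈ qD²/(D+z)² = 206×5.5²/(5.5+6.75)² = 41.526 kPa
Final effective stress: σ'_f = σ'_0 + Δσ = 90.662 + 41.526 = 132.19 kPa.
Normally consolidated clay, so the full stress increment lies on the virgin compression line:
S_c = C_c·H/(1+e₀)·log₁₀(σ'_f/σ'_0) = 0.29×5.7/(1+1.03)×log₁₀(132.19/90.662)
    = 0.81429 × 0.16377 = 0.1334 m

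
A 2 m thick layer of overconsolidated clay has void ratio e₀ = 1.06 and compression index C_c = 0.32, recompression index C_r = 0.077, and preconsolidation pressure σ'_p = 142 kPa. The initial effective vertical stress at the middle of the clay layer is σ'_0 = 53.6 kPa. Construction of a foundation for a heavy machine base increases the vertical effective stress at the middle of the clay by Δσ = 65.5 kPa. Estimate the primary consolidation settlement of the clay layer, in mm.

Final effective stress: σ'_f = 53.6 + 65.5 = 119.1 kPa.
σ'_f = 119.1 ≤ σ'_p = 142 kPa, so the clay remains overconsolidated and only the recompression index applies:
S_c = C_r·H/(1+e₀)·log₁₀(σ'_f/σ'_0) = 0.077×2/2.06×log₁₀(119.1/53.6)
    = 0.074757 × 0.34675 = 0.02592 m

S_c ≈ 25.9 mm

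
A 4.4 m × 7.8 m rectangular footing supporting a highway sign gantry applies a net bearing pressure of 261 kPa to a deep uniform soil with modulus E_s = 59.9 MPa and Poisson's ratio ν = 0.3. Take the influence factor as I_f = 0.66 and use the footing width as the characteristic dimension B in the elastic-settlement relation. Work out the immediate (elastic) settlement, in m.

Immediate (elastic) settlement: S_e = q·B·(1−ν²)/E_s · I_f.
E_s = 59.9 MPa = 59900 kPa.
S_e = 261 × 4.4 × (1 − 0.3²) / 59900 × 0.66
    = 261 × 4.4 × 0.91 / 59900 × 0.66
    = 0.01151 m

S_e ≈ 0.0115 m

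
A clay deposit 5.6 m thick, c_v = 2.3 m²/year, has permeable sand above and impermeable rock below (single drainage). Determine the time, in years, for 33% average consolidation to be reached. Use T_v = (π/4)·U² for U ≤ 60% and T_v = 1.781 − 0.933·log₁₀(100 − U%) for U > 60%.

t ≈ 1.17 years

Drainage path length: H_d = H = 5.6 m (single drainage).
U ≤ 60%: T_v = (π/4)·U² = (π/4)×0.33² = 0.08553.
t = T_v·H_d²/c_v = 0.08553×5.6²/2.3 = 1.166 years.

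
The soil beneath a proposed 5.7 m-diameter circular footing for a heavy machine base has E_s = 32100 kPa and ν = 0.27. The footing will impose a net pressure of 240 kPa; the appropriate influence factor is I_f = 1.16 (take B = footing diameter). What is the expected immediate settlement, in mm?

S_e ≈ 45.8 mm

Immediate (elastic) settlement: S_e = q·B·(1−ν²)/E_s · I_f.
S_e = 240 × 5.7 × (1 − 0.27²) / 32100 × 1.16
    = 240 × 5.7 × 0.9271 / 32100 × 1.16
    = 0.04583 m = 45.83 mm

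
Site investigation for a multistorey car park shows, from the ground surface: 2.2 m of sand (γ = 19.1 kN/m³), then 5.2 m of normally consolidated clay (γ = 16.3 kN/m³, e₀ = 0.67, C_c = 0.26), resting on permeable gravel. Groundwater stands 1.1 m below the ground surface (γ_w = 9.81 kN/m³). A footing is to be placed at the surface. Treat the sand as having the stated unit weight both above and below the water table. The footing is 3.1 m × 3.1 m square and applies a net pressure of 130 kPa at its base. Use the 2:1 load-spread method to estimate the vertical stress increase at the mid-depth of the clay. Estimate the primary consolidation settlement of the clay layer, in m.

Mid-depth of clay below the ground surface: z = 2.2 + 5.2/2 = 4.8 m.
Total vertical stress at mid-clay: σ_v = 19.1×2.2 + 16.3×2.6 = 84.4 kPa.
Pore pressure: u = 9.81×(4.8 − 1.1) = 36.297 kPa.
Initial effective stress: σ'_0 = σ_v − u = 84.4 − 36.297 = 48.103 kPa.
Stress increase at mid-clay by the 2:1 spreading method:
Δσ = qBL/((B+z)(L+z)) = 130×3.1×3.1/((3.1+4.8)(3.1+4.8)) = 20.018 kPa
Final effective stress: σ'_f = σ'_0 + Δσ = 48.103 + 20.018 = 68.121 kPa.
Normally consolidated clay, so the full stress increment lies on the virgin compression line:
S_c = C_c·H/(1+e₀)·log₁₀(σ'_f/σ'_0) = 0.26×5.2/(1+0.67)×log₁₀(68.121/48.103)
    = 0.80958 × 0.15111 = 0.1223 m

S_c ≈ 0.122 m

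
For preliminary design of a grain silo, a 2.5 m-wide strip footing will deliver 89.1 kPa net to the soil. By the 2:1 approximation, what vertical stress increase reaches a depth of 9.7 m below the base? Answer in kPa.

By the 2:1 method the load spreads at 1 horizontal : 2 vertical, so at depth z the loaded area has grown by z in each plan dimension:
Δσ = qB/(B+z) = 89.1×2.5/(2.5+9.7) = 18.258 kPa

Δσ_z ≈ 18.3 kPa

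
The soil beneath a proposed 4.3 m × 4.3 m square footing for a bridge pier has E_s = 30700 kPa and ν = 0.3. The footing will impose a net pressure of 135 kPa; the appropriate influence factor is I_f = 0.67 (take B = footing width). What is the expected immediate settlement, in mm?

Immediate (elastic) settlement: S_e = q·B·(1−ν²)/E_s · I_f.
S_e = 135 × 4.3 × (1 − 0.3²) / 30700 × 0.67
    = 135 × 4.3 × 0.91 / 30700 × 0.67
    = 0.01153 m = 11.53 mm

S_e ≈ 11.5 mm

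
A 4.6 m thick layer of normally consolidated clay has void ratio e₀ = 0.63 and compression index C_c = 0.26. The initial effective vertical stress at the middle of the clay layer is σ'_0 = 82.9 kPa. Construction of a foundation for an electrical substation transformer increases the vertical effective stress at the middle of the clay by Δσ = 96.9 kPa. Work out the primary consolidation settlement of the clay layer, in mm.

S_c ≈ 247 mm

Final effective stress: σ'_f = σ'_0 + Δσ = 82.9 + 96.9 = 179.8 kPa.
Normally consolidated clay, so the full stress increment lies on the virgin compression line:
S_c = C_c·H/(1+e₀)·log₁₀(σ'_f/σ'_0) = 0.26×4.6/(1+0.63)×log₁₀(179.8/82.9)
    = 0.73374 × 0.33624 = 0.2467 m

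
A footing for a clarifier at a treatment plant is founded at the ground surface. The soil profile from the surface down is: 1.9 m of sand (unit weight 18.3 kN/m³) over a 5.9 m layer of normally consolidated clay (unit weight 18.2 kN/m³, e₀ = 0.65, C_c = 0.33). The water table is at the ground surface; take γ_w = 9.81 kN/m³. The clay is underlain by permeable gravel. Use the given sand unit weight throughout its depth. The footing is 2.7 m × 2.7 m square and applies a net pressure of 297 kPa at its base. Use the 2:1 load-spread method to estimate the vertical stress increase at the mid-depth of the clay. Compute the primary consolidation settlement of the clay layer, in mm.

Mid-depth of clay below the ground surface: z = 1.9 + 5.9/2 = 4.85 m.
Total vertical stress at mid-clay: σ_v = 18.3×1.9 + 18.2×2.95 = 88.46 kPa.
Pore pressure: u = 9.81×(4.85 − 0) = 47.578 kPa.
Initial effective stress: σ'_0 = σ_v − u = 88.46 − 47.578 = 40.882 kPa.
Stress increase at mid-clay by the 2:1 spreading method:
Δσ = qBL/((B+z)(L+z)) = 297×2.7×2.7/((2.7+4.85)(2.7+4.85)) = 37.983 kPa
Final effective stress: σ'_f = σ'_0 + Δσ = 40.882 + 37.983 = 78.865 kPa.
Normally consolidated clay, so the full stress increment lies on the virgin compression line:
S_c = C_c·H/(1+e₀)·log₁₀(σ'_f/σ'_0) = 0.33×5.9/(1+0.65)×log₁₀(78.865/40.882)
    = 1.18 × 0.28535 = 0.3367 m

S_c ≈ 337 mm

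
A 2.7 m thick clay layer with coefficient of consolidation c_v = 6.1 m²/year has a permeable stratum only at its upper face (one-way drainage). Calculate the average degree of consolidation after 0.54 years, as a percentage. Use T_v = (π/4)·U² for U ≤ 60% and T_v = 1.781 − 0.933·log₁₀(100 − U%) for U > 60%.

Drainage path length: H_d = H = 2.7 m (single drainage).
T_v = c_v·t/H_d² = 6.1×0.54/2.7² = 0.45185.
T_v = 0.45185 corresponds to the U > 60% branch:
U = 1 − 10^((1.781 − T_v)/0.933)/100 = 0.7342

U ≈ 73.4 %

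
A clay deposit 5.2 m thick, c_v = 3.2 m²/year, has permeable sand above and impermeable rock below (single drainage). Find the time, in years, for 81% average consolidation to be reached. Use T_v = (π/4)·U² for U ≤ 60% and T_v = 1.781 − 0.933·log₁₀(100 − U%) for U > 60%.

Drainage path length: H_d = H = 5.2 m (single drainage).
U > 60%: T_v = 1.781 − 0.933·log₁₀(100 − 81) = 0.58792.
t = T_v·H_d²/c_v = 0.58792×5.2²/3.2 = 4.968 years.

t ≈ 4.97 years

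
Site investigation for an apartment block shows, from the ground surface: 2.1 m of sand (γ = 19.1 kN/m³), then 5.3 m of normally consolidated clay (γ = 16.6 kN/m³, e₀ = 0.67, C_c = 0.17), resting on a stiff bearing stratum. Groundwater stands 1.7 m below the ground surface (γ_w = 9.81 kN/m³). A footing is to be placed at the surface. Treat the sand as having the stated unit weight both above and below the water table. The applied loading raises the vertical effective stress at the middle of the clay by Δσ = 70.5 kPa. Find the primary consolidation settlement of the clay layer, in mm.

S_c ≈ 195 mm

Mid-depth of clay below the ground surface: z = 2.1 + 5.3/2 = 4.75 m.
Total vertical stress at mid-clay: σ_v = 19.1×2.1 + 16.6×2.65 = 84.1 kPa.
Pore pressure: u = 9.81×(4.75 − 1.7) = 29.921 kPa.
Initial effective stress: σ'_0 = σ_v − u = 84.1 − 29.921 = 54.179 kPa.
Final effective stress: σ'_f = σ'_0 + Δσ = 54.179 + 70.5 = 124.68 kPa.
Normally consolidated clay, so the full stress increment lies on the virgin compression line:
S_c = C_c·H/(1+e₀)·log₁₀(σ'_f/σ'_0) = 0.17×5.3/(1+0.67)×log₁₀(124.68/54.179)
    = 0.53952 × 0.36197 = 0.1953 m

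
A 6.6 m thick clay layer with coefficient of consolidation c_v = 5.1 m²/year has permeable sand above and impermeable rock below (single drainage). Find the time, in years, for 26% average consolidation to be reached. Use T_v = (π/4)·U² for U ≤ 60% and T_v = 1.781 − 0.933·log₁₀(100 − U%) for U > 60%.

t ≈ 0.453 years

Drainage path length: H_d = H = 6.6 m (single drainage).
U ≤ 60%: T_v = (π/4)·U² = (π/4)×0.26² = 0.053093.
t = T_v·H_d²/c_v = 0.053093×6.6²/5.1 = 0.4535 years.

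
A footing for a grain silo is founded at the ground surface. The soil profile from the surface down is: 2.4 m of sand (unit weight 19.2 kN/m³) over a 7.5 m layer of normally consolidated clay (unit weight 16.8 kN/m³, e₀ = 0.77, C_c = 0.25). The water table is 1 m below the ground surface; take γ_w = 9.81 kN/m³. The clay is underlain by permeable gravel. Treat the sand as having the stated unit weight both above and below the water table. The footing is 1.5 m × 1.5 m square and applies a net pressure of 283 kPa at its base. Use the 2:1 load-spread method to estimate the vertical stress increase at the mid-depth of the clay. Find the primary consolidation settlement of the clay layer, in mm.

Mid-depth of clay below the ground surface: z = 2.4 + 7.5/2 = 6.15 m.
Total vertical stress at mid-clay: σ_v = 19.2×2.4 + 16.8×3.75 = 109.08 kPa.
Pore pressure: u = 9.81×(6.15 − 1) = 50.522 kPa.
Initial effective stress: σ'_0 = σ_v − u = 109.08 − 50.522 = 58.558 kPa.
Stress increase at mid-clay by the 2:1 spreading method:
Δσ = qBL/((B+z)(L+z)) = 283×1.5×1.5/((1.5+6.15)(1.5+6.15)) = 10.88 kPa
Final effective stress: σ'_f = σ'_0 + Δσ = 58.558 + 10.88 = 69.438 kPa.
Normally consolidated clay, so the full stress increment lies on the virgin compression line:
S_c = C_c·H/(1+e₀)·log₁₀(σ'_f/σ'_0) = 0.25×7.5/(1+0.77)×log₁₀(69.438/58.558)
    = 1.0593 × 0.074011 = 0.0784 m

S_c ≈ 78.4 mm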